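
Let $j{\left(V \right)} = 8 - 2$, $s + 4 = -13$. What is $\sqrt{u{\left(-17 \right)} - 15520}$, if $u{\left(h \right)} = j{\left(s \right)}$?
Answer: $i \sqrt{15514} \approx 124.56 i$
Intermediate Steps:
$s = -17$ ($s = -4 - 13 = -17$)
$j{\left(V \right)} = 6$
$u{\left(h \right)} = 6$
$\sqrt{u{\left(-17 \right)} - 15520} = \sqrt{6 - 15520} = \sqrt{-15514} = i \sqrt{15514}$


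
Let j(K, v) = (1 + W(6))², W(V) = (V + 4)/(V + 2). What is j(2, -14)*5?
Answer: 405/16 ≈ 25.313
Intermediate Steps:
W(V) = (4 + V)/(2 + V)
j(K, v) = 81/16 (j(K, v) = (1 + (4 + 6)/(2 + 6))² = (1 + 10/8)² = (1 + (⅛)*10)² = (1 + 5/4)² = (9/4)² = 81/16)
j(2, -14)*5 = (81/16)*5 = 405/16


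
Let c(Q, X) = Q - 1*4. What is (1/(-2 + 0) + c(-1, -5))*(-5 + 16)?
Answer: -121/2 ≈ -60.500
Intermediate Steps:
c(Q, X) = -4 + Q (c(Q, X) = Q - 4 = -4 + Q)
(1/(-2 + 0) + c(-1, -5))*(-5 + 16) = (1/(-2 + 0) + (-4 - 1))*(-5 + 16) = (1/(-2) - 5)*11 = (-½ - 5)*11 = -11/2*11 = -121/2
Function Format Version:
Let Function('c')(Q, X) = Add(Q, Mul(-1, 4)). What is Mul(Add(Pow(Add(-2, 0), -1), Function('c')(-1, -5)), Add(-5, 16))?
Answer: Rational(-121, 2) ≈ -60.500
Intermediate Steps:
Function('c')(Q, X) = Add(-4, Q) (Function('c')(Q, X) = Add(Q, -4) = Add(-4, Q))
Mul(Add(Pow(Add(-2, 0), -1), Function('c')(-1, -5)), Add(-5, 16)) = Mul(Add(Pow(Add(-2, 0), -1), Add(-4, -1)), Add(-5, 16)) = Mul(Add(Pow(-2, -1), -5), 11) = Mul(Add(Rational(-1, 2), -5), 11) = Mul(Rational(-11, 2), 11) = Rational(-121, 2)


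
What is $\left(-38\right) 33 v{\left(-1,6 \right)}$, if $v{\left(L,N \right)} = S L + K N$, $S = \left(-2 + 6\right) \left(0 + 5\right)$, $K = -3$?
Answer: $47652$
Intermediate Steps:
$S = 20$ ($S = 4 \cdot 5 = 20$)
$v{\left(L,N \right)} = - 3 N + 20 L$ ($v{\left(L,N \right)} = 20 L - 3 N = - 3 N + 20 L$)
$\left(-38\right) 33 v{\left(-1,6 \right)} = \left(-38\right) 33 \left(\left(-3\right) 6 + 20 \left(-1\right)\right) = - 1254 \left(-18 - 20\right) = \left(-1254\right) \left(-38\right) = 47652$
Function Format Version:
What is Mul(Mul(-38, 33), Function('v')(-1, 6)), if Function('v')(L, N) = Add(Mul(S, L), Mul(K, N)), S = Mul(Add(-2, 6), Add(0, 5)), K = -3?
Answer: 47652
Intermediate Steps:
S = 20 (S = Mul(4, 5) = 20)
Function('v')(L, N) = Add(Mul(-3, N), Mul(20, L)) (Function('v')(L, N) = Add(Mul(20, L), Mul(-3, N)) = Add(Mul(-3, N), Mul(20, L)))
Mul(Mul(-38, 33), Function('v')(-1, 6)) = Mul(Mul(-38, 33), Add(Mul(-3, 6), Mul(20, -1))) = Mul(-1254, Add(-18, -20)) = Mul(-1254, -38) = 47652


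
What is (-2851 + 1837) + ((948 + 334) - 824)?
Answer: -556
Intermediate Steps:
(-2851 + 1837) + ((948 + 334) - 824) = -1014 + (1282 - 824) = -1014 + 458 = -556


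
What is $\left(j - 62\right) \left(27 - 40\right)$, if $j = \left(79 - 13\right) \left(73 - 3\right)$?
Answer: $-59254$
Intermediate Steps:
$j = 4620$ ($j = 66 \cdot 70 = 4620$)
$\left(j - 62\right) \left(27 - 40\right) = \left(4620 - 62\right) \left(27 - 40\right) = 4558 \left(-13\right) = -59254$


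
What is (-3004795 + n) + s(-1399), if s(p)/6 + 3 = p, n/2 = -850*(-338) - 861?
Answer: -2440329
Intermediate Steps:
n = 572878 (n = 2*(-850*(-338) - 861) = 2*(287300 - 861) = 2*286439 = 572878)
s(p) = -18 + 6*p
(-3004795 + n) + s(-1399) = (-3004795 + 572878) + (-18 + 6*(-1399)) = -2431917 + (-18 - 8394) = -2431917 - 8412 = -2440329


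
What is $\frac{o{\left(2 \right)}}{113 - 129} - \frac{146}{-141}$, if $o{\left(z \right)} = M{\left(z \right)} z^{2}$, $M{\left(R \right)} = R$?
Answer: $\frac{151}{282} \approx 0.53546$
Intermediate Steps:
$o{\left(z \right)} = z^{3}$ ($o{\left(z \right)} = z z^{2} = z^{3}$)
$\frac{o{\left(2 \right)}}{113 - 129} - \frac{146}{-141} = \frac{2^{3}}{113 - 129} - \frac{146}{-141} = \frac{1}{-16} \cdot 8 - - \frac{146}{141} = \left(- \frac{1}{16}\right) 8 + \frac{146}{141} = - \frac{1}{2} + \frac{146}{141} = \frac{151}{282}$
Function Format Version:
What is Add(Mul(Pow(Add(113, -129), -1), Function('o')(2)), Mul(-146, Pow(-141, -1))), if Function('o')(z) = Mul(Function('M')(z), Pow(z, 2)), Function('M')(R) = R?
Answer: Rational(151, 282) ≈ 0.53546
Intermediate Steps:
Function('o')(z) = Pow(z, 3) (Function('o')(z) = Mul(z, Pow(z, 2)) = Pow(z, 3))
Add(Mul(Pow(Add(113, -129), -1), Function('o')(2)), Mul(-146, Pow(-141, -1))) = Add(Mul(Pow(Add(113, -129), -1), Pow(2, 3)), Mul(-146, Pow(-141, -1))) = Add(Mul(Pow(-16, -1), 8), Mul(-146, Rational(-1, 141))) = Add(Mul(Rational(-1, 16), 8), Rational(146, 141)) = Add(Rational(-1, 2), Rational(146, 141)) = Rational(151, 282)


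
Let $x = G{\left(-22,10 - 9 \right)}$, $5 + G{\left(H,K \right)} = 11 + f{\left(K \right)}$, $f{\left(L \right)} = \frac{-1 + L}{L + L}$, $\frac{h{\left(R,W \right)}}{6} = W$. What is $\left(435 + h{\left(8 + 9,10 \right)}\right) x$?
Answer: $2970$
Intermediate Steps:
$h{\left(R,W \right)} = 6 W$
$f{\left(L \right)} = \frac{-1 + L}{2 L}$
$G{\left(H,K \right)} = 6 + \frac{-1 + K}{2 K}$ ($G{\left(H,K \right)} = -5 + \left(11 + \frac{-1 + K}{2 K}\right) = 6 + \frac{-1 + K}{2 K}$)
$x = 6$ ($x = \frac{-1 + 13 \left(10 - 9\right)}{2 \left(10 - 9\right)} = \frac{-1 + 13 \cdot 1}{2 \cdot 1} = \frac{1}{2} \cdot 1 \left(-1 + 13\right) = \frac{1}{2} \cdot 1 \cdot 12 = 6$)
$\left(435 + h{\left(8 + 9,10 \right)}\right) x = \left(435 + 6 \cdot 10\right) 6 = \left(435 + 60\right) 6 = 495 \cdot 6 = 2970$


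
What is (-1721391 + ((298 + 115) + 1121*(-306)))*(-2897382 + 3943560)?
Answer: -2159315576712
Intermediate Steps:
(-1721391 + ((298 + 115) + 1121*(-306)))*(-2897382 + 3943560) = (-1721391 + (413 - 343026))*1046178 = (-1721391 - 342613)*1046178 = -2064004*1046178 = -2159315576712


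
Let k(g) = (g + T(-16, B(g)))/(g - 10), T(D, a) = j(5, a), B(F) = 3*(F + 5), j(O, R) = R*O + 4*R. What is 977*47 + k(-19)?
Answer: 1332048/29 ≈ 45933.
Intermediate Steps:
j(O, R) = 4*R + O*R (j(O, R) = O*R + 4*R = 4*R + O*R)
B(F) = 15 + 3*F (B(F) = 3*(5 + F) = 15 + 3*F)
T(D, a) = 9*a (T(D, a) = a*(4 + 5) = a*9 = 9*a)
k(g) = (135 + 28*g)/(-10 + g) (k(g) = (g + 9*(15 + 3*g))/(g - 10) = (g + (135 + 27*g))/(-10 + g) = (135 + 28*g)/(-10 + g))
977*47 + k(-19) = 977*47 + (135 + 28*(-19))/(-10 - 19) = 45919 + (135 - 532)/(-29) = 45919 - 1/29*(-397) = 45919 + 397/29 = 1332048/29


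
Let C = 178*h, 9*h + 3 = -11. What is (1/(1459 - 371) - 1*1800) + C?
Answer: -20336887/9792 ≈ -2076.9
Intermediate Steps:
h = -14/9 (h = -⅓ + (⅑)*(-11) = -⅓ - 11/9 = -14/9 ≈ -1.5556)
C = -2492/9 (C = 178*(-14/9) = -2492/9 ≈ -276.89)
(1/(1459 - 371) - 1*1800) + C = (1/(1459 - 371) - 1*1800) - 2492/9 = (1/1088 - 1800) - 2492/9 = -1958399/1088 - 2492/9 = -20336887/9792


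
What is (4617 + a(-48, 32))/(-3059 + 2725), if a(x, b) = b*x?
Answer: -3081/334 ≈ -9.2245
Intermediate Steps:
(4617 + a(-48, 32))/(-3059 + 2725) = (4617 + 32*(-48))/(-3059 + 2725) = (4617 - 1536)/(-334) = 3081*(-1/334) = -3081/334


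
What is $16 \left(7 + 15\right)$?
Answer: $352$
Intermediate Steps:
$16 \left(7 + 15\right) = 16 \cdot 22 = 352$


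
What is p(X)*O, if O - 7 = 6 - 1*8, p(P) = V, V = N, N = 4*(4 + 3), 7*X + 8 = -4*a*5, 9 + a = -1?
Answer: 140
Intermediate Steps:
a = -10 (a = -9 - 1 = -10)
X = 192/7 (X = -8/7 + (-4*(-10)*5)/7 = -8/7 + (40*5)/7 = -8/7 + (1/7)*200 = -8/7 + 200/7 = 192/7 ≈ 27.429)
N = 28 (N = 4*7 = 28)
V = 28
p(P) = 28
O = 5 (O = 7 + (6 - 1*8) = 7 + (6 - 8) = 7 - 2 = 5)
p(X)*O = 28*5 = 140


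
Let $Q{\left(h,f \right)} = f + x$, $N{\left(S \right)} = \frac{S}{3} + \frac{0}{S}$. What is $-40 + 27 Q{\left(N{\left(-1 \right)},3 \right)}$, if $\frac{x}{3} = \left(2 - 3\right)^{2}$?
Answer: $122$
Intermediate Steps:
$x = 3$ ($x = 3 \left(2 - 3\right)^{2} = 3 \left(-1\right)^{2} = 3 \cdot 1 = 3$)
$N{\left(S \right)} = \frac{S}{3}$ ($N{\left(S \right)} = S \frac{1}{3} + 0 = \frac{S}{3} + 0 = \frac{S}{3}$)
$Q{\left(h,f \right)} = 3 + f$ ($Q{\left(h,f \right)} = f + 3 = 3 + f$)
$-40 + 27 Q{\left(N{\left(-1 \right)},3 \right)} = -40 + 27 \left(3 + 3\right) = -40 + 27 \cdot 6 = -40 + 162 = 122$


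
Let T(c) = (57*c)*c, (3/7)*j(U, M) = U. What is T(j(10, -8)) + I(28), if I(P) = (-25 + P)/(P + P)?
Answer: 5213609/168 ≈ 31033.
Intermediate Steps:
j(U, M) = 7*U/3
I(P) = (-25 + P)/(2*P) (I(P) = (-25 + P)/((2*P)) = (-25 + P)*(1/(2*P)) = (-25 + P)/(2*P))
T(c) = 57*c²
T(j(10, -8)) + I(28) = 57*((7/3)*10)² + (½)*(-25 + 28)/28 = 57*(70/3)² + (½)*(1/28)*3 = 57*(4900/9) + 3/56 = 93100/3 + 3/56 = 5213609/168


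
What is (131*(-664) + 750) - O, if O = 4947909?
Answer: -5034143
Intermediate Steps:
(131*(-664) + 750) - O = (131*(-664) + 750) - 1*4947909 = (-86984 + 750) - 4947909 = -86234 - 4947909 = -5034143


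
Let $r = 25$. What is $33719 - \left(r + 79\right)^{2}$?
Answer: $22903$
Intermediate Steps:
$33719 - \left(r + 79\right)^{2} = 33719 - \left(25 + 79\right)^{2} = 33719 - 104^{2} = 33719 - 10816 = 22903$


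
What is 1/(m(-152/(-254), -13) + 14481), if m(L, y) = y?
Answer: 1/14468 ≈ 6.9118e-5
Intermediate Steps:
1/(m(-152/(-254), -13) + 14481) = 1/(-13 + 14481) = 1/14468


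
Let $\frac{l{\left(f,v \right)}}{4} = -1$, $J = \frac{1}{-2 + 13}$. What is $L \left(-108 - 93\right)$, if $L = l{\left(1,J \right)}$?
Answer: $804$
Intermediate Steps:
$J = \frac{1}{11} \approx 0.090909$
$l{\left(f,v \right)} = -4$ ($l{\left(f,v \right)} = 4 \left(-1\right) = -4$)
$L = -4$
$L \left(-108 - 93\right) = - 4 \left(-108 - 93\right) = \left(-4\right) \left(-201\right) = 804$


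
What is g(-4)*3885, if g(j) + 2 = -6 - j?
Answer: -15540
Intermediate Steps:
g(j) = -8 - j (g(j) = -2 + (-6 - j) = -8 - j)
g(-4)*3885 = (-8 - 1*(-4))*3885 = (-8 + 4)*3885 = -4*3885 = -15540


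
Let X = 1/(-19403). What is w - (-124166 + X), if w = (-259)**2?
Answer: 3710765542/19403 ≈ 1.9125e+5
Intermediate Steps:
w = 67081
X = -1/19403 ≈ -5.1538e-5
w - (-124166 + X) = 67081 - (-124166 - 1/19403) = 67081 - 1*(-2409192899/19403) = 67081 + 2409192899/19403 = 3710765542/19403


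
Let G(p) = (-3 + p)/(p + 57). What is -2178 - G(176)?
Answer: -507647/233 ≈ -2178.7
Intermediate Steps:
G(p) = (-3 + p)/(57 + p)
-2178 - G(176) = -2178 - (-3 + 176)/(57 + 176) = -2178 - 173/233 = -507647/233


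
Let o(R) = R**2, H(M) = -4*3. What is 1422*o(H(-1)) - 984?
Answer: 203784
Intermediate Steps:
H(M) = -12
1422*o(H(-1)) - 984 = 1422*(-12)**2 - 984 = 1422*144 - 984 = 204768 - 984 = 203784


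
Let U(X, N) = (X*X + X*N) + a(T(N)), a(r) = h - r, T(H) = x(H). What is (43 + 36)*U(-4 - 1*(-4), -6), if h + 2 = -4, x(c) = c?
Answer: 0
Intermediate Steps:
T(H) = H
h = -6 (h = -2 - 4 = -6)
a(r) = -6 - r
U(X, N) = -6 + X² - N + N*X (U(X, N) = (X*X + X*N) + (-6 - N) = (X² + N*X) + (-6 - N) = -6 + X² - N + N*X)
(43 + 36)*U(-4 - 1*(-4), -6) = (43 + 36)*(-6 + (-4 - 1*(-4))² - 1*(-6) - 6*(-4 - 1*(-4))) = 79*(-6 + (-4 + 4)² + 6 - 6*(-4 + 4)) = 79*(-6 + 0² + 6 - 6*0) = 79*(-6 + 0 + 6 + 0) = 79*0 = 0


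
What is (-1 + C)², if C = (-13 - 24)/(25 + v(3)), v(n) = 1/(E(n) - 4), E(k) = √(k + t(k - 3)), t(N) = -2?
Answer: 25/4 ≈ 6.2500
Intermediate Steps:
E(k) = √(-2 + k) (E(k) = √(k - 2) = √(-2 + k))
v(n) = 1/(-4 + √(-2 + n)) (v(n) = 1/(√(-2 + n) - 4) = 1/(-4 + √(-2 + n)))
C = -3/2 (C = (-13 - 24)/(25 + 1/(-4 + √(-2 + 3))) = -37/(25 + 1/(-4 + √1)) = -37/(25 + 1/(-4 + 1)) = -37/(25 + 1/(-3)) = -37/(25 - ⅓) = -37/74/3 = -37*3/74 = -3/2 ≈ -1.5000)
(-1 + C)² = (-1 - 3/2)² = (-5/2)² = 25/4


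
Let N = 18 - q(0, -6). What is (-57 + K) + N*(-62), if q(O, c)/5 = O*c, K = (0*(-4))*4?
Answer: -1173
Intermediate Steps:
K = 0 (K = 0*4 = 0)
q(O, c) = 5*O*c (q(O, c) = 5*(O*c) = 5*O*c)
N = 18 (N = 18 - 5*0*(-6) = 18 - 1*0 = 18 + 0 = 18)
(-57 + K) + N*(-62) = (-57 + 0) + 18*(-62) = -57 - 1116 = -1173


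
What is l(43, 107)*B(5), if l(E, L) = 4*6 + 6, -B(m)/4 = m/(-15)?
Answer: 40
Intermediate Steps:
B(m) = 4*m/15 (B(m) = -4*m/(-15) = -4*m*(-1)/15 = -(-4)*m/15 = 4*m/15)
l(E, L) = 30 (l(E, L) = 24 + 6 = 30)
l(43, 107)*B(5) = 30*((4/15)*5) = 30*(4/3) = 40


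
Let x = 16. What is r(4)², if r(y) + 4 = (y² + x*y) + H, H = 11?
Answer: 7569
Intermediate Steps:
r(y) = 7 + y² + 16*y (r(y) = -4 + ((y² + 16*y) + 11) = -4 + (11 + y² + 16*y) = 7 + y² + 16*y)
r(4)² = (7 + 4² + 16*4)² = (7 + 16 + 64)² = 87² = 7569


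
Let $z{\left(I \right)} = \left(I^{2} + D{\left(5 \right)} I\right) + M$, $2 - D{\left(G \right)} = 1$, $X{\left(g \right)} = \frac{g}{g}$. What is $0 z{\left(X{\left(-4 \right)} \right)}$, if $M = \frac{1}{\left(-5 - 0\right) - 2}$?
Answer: $0$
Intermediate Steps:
$X{\left(g \right)} = 1$
$M = - \frac{1}{7}$ ($M = \frac{1}{\left(-5 + 0\right) - 2} = \frac{1}{-5 - 2} = \frac{1}{-7} = - \frac{1}{7} \approx -0.14286$)
$D{\left(G \right)} = 1$ ($D{\left(G \right)} = 2 - 1 = 1$)
$z{\left(I \right)} = - \frac{1}{7} + I + I^{2}$ ($z{\left(I \right)} = \left(I^{2} + 1 I\right) - \frac{1}{7} = \left(I^{2} + I\right) - \frac{1}{7} = \left(I + I^{2}\right) - \frac{1}{7} = - \frac{1}{7} + I + I^{2}$)
$0 z{\left(X{\left(-4 \right)} \right)} = 0 \left(- \frac{1}{7} + 1 + 1^{2}\right) = 0 \left(- \frac{1}{7} + 1 + 1\right) = 0 \cdot \frac{13}{7} = 0$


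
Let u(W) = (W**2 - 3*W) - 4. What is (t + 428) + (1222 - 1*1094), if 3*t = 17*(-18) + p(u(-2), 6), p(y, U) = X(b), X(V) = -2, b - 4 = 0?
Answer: 1360/3 ≈ 453.33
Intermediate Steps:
b = 4 (b = 4 + 0 = 4)
u(W) = -4 + W**2 - 3*W
p(y, U) = -2
t = -308/3 (t = (17*(-18) - 2)/3 = (-306 - 2)/3 = (1/3)*(-308) = -308/3 ≈ -102.67)
(t + 428) + (1222 - 1*1094) = (-308/3 + 428) + (1222 - 1*1094) = 976/3 + (1222 - 1094) = 976/3 + 128 = 1360/3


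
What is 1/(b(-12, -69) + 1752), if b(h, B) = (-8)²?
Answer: 1/1816 ≈ 0.00055066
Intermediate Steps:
b(h, B) = 64
1/(b(-12, -69) + 1752) = 1/(64 + 1752) = 1/1816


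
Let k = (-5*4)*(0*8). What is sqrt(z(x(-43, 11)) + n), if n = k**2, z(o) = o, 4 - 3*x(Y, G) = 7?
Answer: I ≈ 1.0*I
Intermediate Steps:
x(Y, G) = -1 (x(Y, G) = 4/3 - 1/3*7 = 4/3 - 7/3 = -1)
k = 0 (k = -20*0 = 0)
n = 0 (n = 0**2 = 0)
sqrt(z(x(-43, 11)) + n) = sqrt(-1 + 0) = sqrt(-1) = I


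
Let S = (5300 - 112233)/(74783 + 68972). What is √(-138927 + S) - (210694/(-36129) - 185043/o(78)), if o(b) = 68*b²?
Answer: 3476002025/553592624 + I*√2871011294126590/143755 ≈ 6.279 + 372.73*I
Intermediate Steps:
S = -106933/143755 ≈ -0.74386
√(-138927 + S) - (210694/(-36129) - 185043/o(78)) = √(-138927 - 106933/143755) - (210694/(-36129) - 185043/(68*78²)) = √(-19971557818/143755) - (210694*(-1/36129) - 185043/(68*6084)) = I*√2871011294126590/143755 - (-210694/36129 - 185043/413712) = I*√2871011294126590/143755 - (-210694/36129 - 185043*1/413712) = I*√2871011294126590/143755 - (-210694/36129 - 61681/137904) = I*√2871011294126590/143755 - 1*(-3476002025/553592624) = I*√2871011294126590/143755 + 3476002025/553592624 = 3476002025/553592624 + I*√2871011294126590/143755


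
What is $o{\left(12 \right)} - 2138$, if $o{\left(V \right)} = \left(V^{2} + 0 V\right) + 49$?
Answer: $-1945$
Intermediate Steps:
$o{\left(V \right)} = 49 + V^{2}$ ($o{\left(V \right)} = \left(V^{2} + 0\right) + 49 = V^{2} + 49 = 49 + V^{2}$)
$o{\left(12 \right)} - 2138 = \left(49 + 12^{2}\right) - 2138 = \left(49 + 144\right) - 2138 = 193 - 2138 = -1945$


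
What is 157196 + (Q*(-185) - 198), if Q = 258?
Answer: 109268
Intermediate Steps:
157196 + (Q*(-185) - 198) = 157196 + (258*(-185) - 198) = 157196 + (-47730 - 198) = 157196 - 47928 = 109268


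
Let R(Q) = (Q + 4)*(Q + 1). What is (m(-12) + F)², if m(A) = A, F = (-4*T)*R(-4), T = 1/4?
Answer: 144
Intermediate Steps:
R(Q) = (1 + Q)*(4 + Q) (R(Q) = (4 + Q)*(1 + Q) = (1 + Q)*(4 + Q))
T = ¼ ≈ 0.25000
F = 0 (F = (-4*¼)*(4 + (-4)² + 5*(-4)) = -(4 + 16 - 20) = -1*0 = 0)
(m(-12) + F)² = (-12 + 0)² = (-12)² = 144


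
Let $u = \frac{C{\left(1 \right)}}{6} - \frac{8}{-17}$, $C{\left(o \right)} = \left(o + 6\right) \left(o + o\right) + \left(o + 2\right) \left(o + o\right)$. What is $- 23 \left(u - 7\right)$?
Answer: $\frac{3749}{51} \approx 73.51$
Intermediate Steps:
$C{\left(o \right)} = 2 o \left(2 + o\right) + 2 o \left(6 + o\right)$ ($C{\left(o \right)} = \left(6 + o\right) 2 o + \left(2 + o\right) 2 o = 2 o \left(6 + o\right) + 2 o \left(2 + o\right) = 2 o \left(2 + o\right) + 2 o \left(6 + o\right)$)
$u = \frac{194}{51}$ ($u = \frac{4 \cdot 1 \left(4 + 1\right)}{6} - \frac{8}{-17} = 4 \cdot 1 \cdot 5 \cdot \frac{1}{6} - - \frac{8}{17} = 20 \cdot \frac{1}{6} + \frac{8}{17} = \frac{10}{3} + \frac{8}{17} = \frac{194}{51} \approx 3.8039$)
$- 23 \left(u - 7\right) = - 23 \left(\frac{194}{51} - 7\right) = \left(-23\right) \left(- \frac{163}{51}\right) = \frac{3749}{51}$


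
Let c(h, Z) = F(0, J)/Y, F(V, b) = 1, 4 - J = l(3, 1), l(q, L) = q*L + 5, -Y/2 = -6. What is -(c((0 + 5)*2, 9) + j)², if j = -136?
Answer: -2660161/144 ≈ -18473.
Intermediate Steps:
Y = 12 (Y = -2*(-6) = 12)
l(q, L) = 5 + L*q (l(q, L) = L*q + 5 = 5 + L*q)
J = -4 (J = 4 - (5 + 1*3) = 4 - (5 + 3) = 4 - 1*8 = 4 - 8 = -4)
c(h, Z) = 1/12
-(c((0 + 5)*2, 9) + j)² = -(1/12 - 136)² = -(-1631/12)² = -1*2660161/144 = -2660161/144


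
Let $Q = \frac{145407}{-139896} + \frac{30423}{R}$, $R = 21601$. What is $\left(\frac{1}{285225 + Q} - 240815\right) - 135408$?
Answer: $- \frac{108091462272103516909}{287306895838667} \approx -3.7622 \cdot 10^{5}$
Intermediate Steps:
$Q = \frac{371706467}{1007297832}$ ($Q = \frac{145407}{-139896} + \frac{30423}{21601} = 145407 \left(- \frac{1}{139896}\right) + 30423 \cdot \frac{1}{21601} = - \frac{48469}{46632} + \frac{30423}{21601} = \frac{371706467}{1007297832} \approx 0.36901$)
$\left(\frac{1}{285225 + Q} - 240815\right) - 135408 = \left(\frac{1}{285225 + \frac{371706467}{1007297832}} - 240815\right) - 135408 = \left(\frac{1}{\frac{287306895838667}{1007297832}} - 240815\right) - 135408 = \left(\frac{1007297832}{287306895838667} - 240815\right) - 135408 = - \frac{69187810120381295773}{287306895838667} - 135408 = - \frac{108091462272103516909}{287306895838667}$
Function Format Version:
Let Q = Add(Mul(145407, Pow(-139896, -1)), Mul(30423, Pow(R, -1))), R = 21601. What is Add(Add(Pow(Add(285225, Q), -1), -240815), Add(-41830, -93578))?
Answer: Rational(-108091462272103516909, 287306895838667) ≈ -3.7622e+5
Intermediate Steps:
Q = Rational(371706467, 1007297832) (Q = Add(Mul(145407, Pow(-139896, -1)), Mul(30423, Pow(21601, -1))) = Add(Mul(145407, Rational(-1, 139896)), Mul(30423, Rational(1, 21601))) = Add(Rational(-48469, 46632), Rational(30423, 21601)) = Rational(371706467, 1007297832) ≈ 0.36901)
Add(Add(Pow(Add(285225, Q), -1), -240815), Add(-41830, -93578)) = Add(Add(Pow(Add(285225, Rational(371706467, 1007297832)), -1), -240815), Add(-41830, -93578)) = Add(Add(Pow(Rational(287306895838667, 1007297832), -1), -240815), -135408) = Add(Add(Rational(1007297832, 287306895838667), -240815), -135408) = Add(Rational(-69187810120381295773, 287306895838667), -135408) = Rational(-108091462272103516909, 287306895838667)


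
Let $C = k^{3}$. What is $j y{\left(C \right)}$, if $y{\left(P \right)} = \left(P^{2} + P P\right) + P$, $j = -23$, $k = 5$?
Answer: $-721625$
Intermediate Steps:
$C = 125$ ($C = 5^{3} = 125$)
$y{\left(P \right)} = P + 2 P^{2}$ ($y{\left(P \right)} = \left(P^{2} + P^{2}\right) + P = 2 P^{2} + P = P + 2 P^{2}$)
$j y{\left(C \right)} = - 23 \cdot 125 \left(1 + 2 \cdot 125\right) = - 23 \cdot 125 \left(1 + 250\right) = - 23 \cdot 125 \cdot 251 = \left(-23\right) 31375 = -721625$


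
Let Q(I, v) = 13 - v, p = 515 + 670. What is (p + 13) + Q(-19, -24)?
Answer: 1235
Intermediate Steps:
p = 1185
(p + 13) + Q(-19, -24) = (1185 + 13) + (13 - 1*(-24)) = 1198 + (13 + 24) = 1198 + 37 = 1235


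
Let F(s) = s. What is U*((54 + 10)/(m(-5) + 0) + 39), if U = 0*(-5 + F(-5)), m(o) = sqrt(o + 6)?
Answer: 0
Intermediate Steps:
m(o) = sqrt(6 + o)
U = 0 (U = 0*(-5 - 5) = 0*(-10) = 0)
U*((54 + 10)/(m(-5) + 0) + 39) = 0*((54 + 10)/(sqrt(6 - 5) + 0) + 39) = 0*(64/(sqrt(1) + 0) + 39) = 0*(64/(1 + 0) + 39) = 0*(64/1 + 39) = 0*(64*1 + 39) = 0*(64 + 39) = 0*103 = 0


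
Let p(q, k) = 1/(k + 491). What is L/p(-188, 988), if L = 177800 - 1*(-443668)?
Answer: 919151172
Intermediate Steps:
p(q, k) = 1/(491 + k)
L = 621468 (L = 177800 + 443668 = 621468)
L/p(-188, 988) = 621468/(1/(491 + 988)) = 621468/(1/1479) = 621468*1479 = 919151172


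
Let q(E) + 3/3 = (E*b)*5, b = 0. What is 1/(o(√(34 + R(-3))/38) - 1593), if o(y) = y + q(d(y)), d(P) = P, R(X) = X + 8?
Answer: -2301736/3668967145 - 38*√39/3668967145 ≈ -0.00062742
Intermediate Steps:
R(X) = 8 + X
q(E) = -1 (q(E) = -1 + (E*0)*5 = -1 + 0*5 = -1 + 0 = -1)
o(y) = -1 + y (o(y) = y - 1 = -1 + y)
1/(o(√(34 + R(-3))/38) - 1593) = 1/((-1 + √(34 + (8 - 3))/38) - 1593) = 1/((-1 + √(34 + 5)*(1/38)) - 1593) = 1/((-1 + √39*(1/38)) - 1593) = 1/((-1 + √39/38) - 1593) = 1/(-1594 + √39/38)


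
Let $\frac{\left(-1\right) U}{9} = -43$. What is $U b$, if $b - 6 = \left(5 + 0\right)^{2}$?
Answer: $11997$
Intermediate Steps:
$U = 387$ ($U = \left(-9\right) \left(-43\right) = 387$)
$b = 31$ ($b = 6 + \left(5 + 0\right)^{2} = 6 + 5^{2} = 6 + 25 = 31$)
$U b = 387 \cdot 31 = 11997$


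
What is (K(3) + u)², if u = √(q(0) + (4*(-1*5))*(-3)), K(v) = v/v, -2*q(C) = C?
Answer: 61 + 4*√15 ≈ 76.492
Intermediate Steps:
q(C) = -C/2
K(v) = 1
u = 2*√15 (u = √(-½*0 + (4*(-1*5))*(-3)) = √(0 + (4*(-5))*(-3)) = √(0 - 20*(-3)) = √(0 + 60) = √60 = 2*√15 ≈ 7.7460)
(K(3) + u)² = (1 + 2*√15)²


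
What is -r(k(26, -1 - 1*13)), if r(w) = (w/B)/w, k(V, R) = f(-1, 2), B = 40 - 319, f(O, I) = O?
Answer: 1/279 ≈ 0.0035842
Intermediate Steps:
B = -279
k(V, R) = -1
r(w) = -1/279 (r(w) = (w/(-279))/w = (w*(-1/279))/w = (-w/279)/w = -1/279)
-r(k(26, -1 - 1*13)) = -1*(-1/279) = 1/279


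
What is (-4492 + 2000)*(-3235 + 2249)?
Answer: 2457112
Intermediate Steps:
(-4492 + 2000)*(-3235 + 2249) = -2492*(-986) = 2457112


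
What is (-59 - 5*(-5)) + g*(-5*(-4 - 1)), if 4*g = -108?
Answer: -709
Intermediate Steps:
g = -27 (g = (1/4)*(-108) = -27)
(-59 - 5*(-5)) + g*(-5*(-4 - 1)) = (-59 - 5*(-5)) - (-135)*(-4 - 1) = (-59 + 25) - (-135)*(-5) = -34 - 27*25 = -34 - 675 = -709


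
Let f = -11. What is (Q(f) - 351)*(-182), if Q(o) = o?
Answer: 65884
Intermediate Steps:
(Q(f) - 351)*(-182) = (-11 - 351)*(-182) = -362*(-182) = 65884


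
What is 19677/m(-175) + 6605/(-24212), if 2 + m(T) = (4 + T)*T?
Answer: 278778109/724495676 ≈ 0.38479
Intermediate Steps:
m(T) = -2 + T*(4 + T) (m(T) = -2 + (4 + T)*T = -2 + T*(4 + T))
19677/m(-175) + 6605/(-24212) = 19677/(-2 + (-175)² + 4*(-175)) + 6605/(-24212) = 19677/(-2 + 30625 - 700) + 6605*(-1/24212) = 19677/29923 - 6605/24212 = 278778109/724495676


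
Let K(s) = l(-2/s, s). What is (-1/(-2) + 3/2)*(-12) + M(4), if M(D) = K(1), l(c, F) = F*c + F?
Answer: -25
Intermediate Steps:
l(c, F) = F + F*c
K(s) = s*(1 - 2/s)
M(D) = -1 (M(D) = -2 + 1 = -1)
(-1/(-2) + 3/2)*(-12) + M(4) = (-1/(-2) + 3/2)*(-12) - 1 = (-1*(-½) + 3*(½))*(-12) - 1 = (½ + 3/2)*(-12) - 1 = 2*(-12) - 1 = -24 - 1 = -25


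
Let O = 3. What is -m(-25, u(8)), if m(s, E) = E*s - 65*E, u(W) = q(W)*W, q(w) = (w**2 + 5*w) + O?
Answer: 77040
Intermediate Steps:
q(w) = 3 + w**2 + 5*w (q(w) = (w**2 + 5*w) + 3 = 3 + w**2 + 5*w)
u(W) = W*(3 + W**2 + 5*W) (u(W) = (3 + W**2 + 5*W)*W = W*(3 + W**2 + 5*W))
m(s, E) = -65*E + E*s
-m(-25, u(8)) = -8*(3 + 8**2 + 5*8)*(-65 - 25) = -8*(3 + 64 + 40)*(-90) = -8*107*(-90) = -856*(-90) = -1*(-77040) = 77040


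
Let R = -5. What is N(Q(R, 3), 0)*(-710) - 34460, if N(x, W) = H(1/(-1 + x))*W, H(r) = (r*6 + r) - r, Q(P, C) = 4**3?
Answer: -34460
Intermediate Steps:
Q(P, C) = 64
H(r) = 6*r (H(r) = (6*r + r) - r = 7*r - r = 6*r)
N(x, W) = 6*W/(-1 + x) (N(x, W) = (6/(-1 + x))*W = 6*W/(-1 + x))
N(Q(R, 3), 0)*(-710) - 34460 = (6*0/(-1 + 64))*(-710) - 34460 = (6*0/63)*(-710) - 34460 = (6*0*(1/63))*(-710) - 34460 = 0*(-710) - 34460 = 0 - 34460 = -34460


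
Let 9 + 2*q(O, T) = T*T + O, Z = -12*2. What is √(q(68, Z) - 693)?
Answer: I*√1502/2 ≈ 19.378*I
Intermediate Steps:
Z = -24
q(O, T) = -9/2 + O/2 + T²/2 (q(O, T) = -9/2 + (T*T + O)/2 = -9/2 + (T² + O)/2 = -9/2 + (O + T²)/2 = -9/2 + (O/2 + T²/2) = -9/2 + O/2 + T²/2)
√(q(68, Z) - 693) = √((-9/2 + (½)*68 + (½)*(-24)²) - 693) = √((-9/2 + 34 + (½)*576) - 693) = √((-9/2 + 34 + 288) - 693) = √(635/2 - 693) = √(-751/2) = I*√1502/2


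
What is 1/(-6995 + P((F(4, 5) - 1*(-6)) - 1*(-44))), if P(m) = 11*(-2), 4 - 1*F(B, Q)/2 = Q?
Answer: -1/7017 ≈ -0.00014251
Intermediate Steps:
F(B, Q) = 8 - 2*Q
P(m) = -22
1/(-6995 + P((F(4, 5) - 1*(-6)) - 1*(-44))) = 1/(-6995 - 22) = 1/(-7017) = -1/7017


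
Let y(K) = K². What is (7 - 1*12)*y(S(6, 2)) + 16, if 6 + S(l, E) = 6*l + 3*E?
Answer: -6464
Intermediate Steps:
S(l, E) = -6 + 3*E + 6*l (S(l, E) = -6 + (6*l + 3*E) = -6 + (3*E + 6*l) = -6 + 3*E + 6*l)
(7 - 1*12)*y(S(6, 2)) + 16 = (7 - 1*12)*(-6 + 3*2 + 6*6)² + 16 = (7 - 12)*(-6 + 6 + 36)² + 16 = -5*36² + 16 = -5*1296 + 16 = -6480 + 16 = -6464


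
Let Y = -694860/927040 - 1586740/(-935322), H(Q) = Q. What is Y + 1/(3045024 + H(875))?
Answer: 62521180513052855/66026021679622128 ≈ 0.94692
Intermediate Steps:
Y = 20526340117/21677022672 (Y = -694860*1/927040 - 1586740*(-1/935322) = -34743/46352 + 793370/467661 = 20526340117/21677022672 ≈ 0.94692)
Y + 1/(3045024 + H(875)) = 20526340117/21677022672 + 1/(3045024 + 875) = 20526340117/21677022672 + 1/3045899 = 62521180513052855/66026021679622128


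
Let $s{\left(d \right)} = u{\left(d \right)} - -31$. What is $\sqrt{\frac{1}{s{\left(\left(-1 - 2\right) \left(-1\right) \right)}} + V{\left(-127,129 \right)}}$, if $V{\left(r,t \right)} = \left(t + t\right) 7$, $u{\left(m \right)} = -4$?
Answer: $\frac{11 \sqrt{1209}}{9} \approx 42.497$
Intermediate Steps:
$s{\left(d \right)} = 27$ ($s{\left(d \right)} = -4 - -31 = -4 + 31 = 27$)
$V{\left(r,t \right)} = 14 t$ ($V{\left(r,t \right)} = 2 t 7 = 14 t$)
$\sqrt{\frac{1}{s{\left(\left(-1 - 2\right) \left(-1\right) \right)}} + V{\left(-127,129 \right)}} = \sqrt{\frac{1}{27} + 14 \cdot 129} = \sqrt{\frac{1}{27} + 1806} = \sqrt{\frac{48763}{27}} = \frac{11 \sqrt{1209}}{9}$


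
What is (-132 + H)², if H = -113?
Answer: 60025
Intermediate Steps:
(-132 + H)² = (-132 - 113)² = (-245)² = 60025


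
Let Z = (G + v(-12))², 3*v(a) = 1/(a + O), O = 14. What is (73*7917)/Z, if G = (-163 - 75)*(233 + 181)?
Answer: 20805876/349506798481 ≈ 5.9529e-5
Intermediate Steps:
G = -98532 (G = -238*414 = -98532)
v(a) = 1/(3*(14 + a)) (v(a) = 1/(3*(a + 14)) = 1/(3*(14 + a)))
Z = 349506798481/36 (Z = (-98532 + 1/(3*(14 - 12)))² = (-98532 + (⅓)/2)² = (-98532 + (⅓)*(½))² = (-98532 + ⅙)² = (-591191/6)² = 349506798481/36 ≈ 9.7085e+9)
(73*7917)/Z = (73*7917)/(349506798481/36) = 577941*(36/349506798481) = 20805876/349506798481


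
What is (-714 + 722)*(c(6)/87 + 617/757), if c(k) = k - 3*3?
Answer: 137088/21953 ≈ 6.2446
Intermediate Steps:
c(k) = -9 + k (c(k) = k - 9 = -9 + k)
(-714 + 722)*(c(6)/87 + 617/757) = (-714 + 722)*((-9 + 6)/87 + 617/757) = 8*(-3*1/87 + 617*(1/757)) = 8*(-1/29 + 617/757) = 8*(17136/21953) = 137088/21953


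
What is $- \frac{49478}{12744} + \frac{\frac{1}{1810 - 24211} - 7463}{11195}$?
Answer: $- \frac{807698772457}{177551670060} \approx -4.5491$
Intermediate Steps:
$- \frac{49478}{12744} + \frac{\frac{1}{1810 - 24211} - 7463}{11195} = \left(-49478\right) \frac{1}{12744} + \left(\frac{1}{-22401} - 7463\right) \frac{1}{11195} = - \frac{24739}{6372} + \left(- \frac{1}{22401} - 7463\right) \frac{1}{11195} = - \frac{24739}{6372} - \frac{167178664}{250779195} = - \frac{807698772457}{177551670060}$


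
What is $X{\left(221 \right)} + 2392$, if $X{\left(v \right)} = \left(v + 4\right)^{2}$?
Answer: $53017$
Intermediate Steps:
$X{\left(v \right)} = \left(4 + v\right)^{2}$
$X{\left(221 \right)} + 2392 = \left(4 + 221\right)^{2} + 2392 = 225^{2} + 2392 = 50625 + 2392 = 53017$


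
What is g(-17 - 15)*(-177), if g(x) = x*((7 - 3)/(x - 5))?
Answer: -22656/37 ≈ -612.32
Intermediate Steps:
g(x) = 4*x/(-5 + x) (g(x) = x*(4/(-5 + x)) = 4*x/(-5 + x))
g(-17 - 15)*(-177) = (4*(-17 - 15)/(-5 + (-17 - 15)))*(-177) = (4*(-32)/(-5 - 32))*(-177) = (4*(-32)/(-37))*(-177) = (4*(-32)*(-1/37))*(-177) = (128/37)*(-177) = -22656/37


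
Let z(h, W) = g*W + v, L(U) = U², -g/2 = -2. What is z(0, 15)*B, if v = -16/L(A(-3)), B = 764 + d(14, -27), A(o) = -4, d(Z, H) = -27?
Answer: 43483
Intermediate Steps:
g = 4 (g = -2*(-2) = 4)
B = 737 (B = 764 - 27 = 737)
v = -1 (v = -16/((-4)²) = -16/16 = -16*1/16 = -1)
z(h, W) = -1 + 4*W (z(h, W) = 4*W - 1 = -1 + 4*W)
z(0, 15)*B = (-1 + 4*15)*737 = (-1 + 60)*737 = 59*737 = 43483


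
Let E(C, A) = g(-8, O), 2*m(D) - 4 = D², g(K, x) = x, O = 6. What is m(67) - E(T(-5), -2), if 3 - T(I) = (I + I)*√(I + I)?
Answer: 4481/2 ≈ 2240.5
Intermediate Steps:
m(D) = 2 + D²/2
T(I) = 3 - 2*√2*I^(3/2) (T(I) = 3 - (I + I)*√(I + I) = 3 - 2*I*√(2*I) = 3 - 2*I*√2*√I = 3 - 2*√2*I^(3/2))
E(C, A) = 6
m(67) - E(T(-5), -2) = (2 + (½)*67²) - 1*6 = (2 + (½)*4489) - 6 = (2 + 4489/2) - 6 = 4493/2 - 6 = 4481/2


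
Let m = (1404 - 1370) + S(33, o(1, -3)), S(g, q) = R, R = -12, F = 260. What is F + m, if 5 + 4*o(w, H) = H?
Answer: 282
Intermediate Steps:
o(w, H) = -5/4 + H/4
S(g, q) = -12
m = 22 (m = (1404 - 1370) - 12 = 34 - 12 = 22)
F + m = 260 + 22 = 282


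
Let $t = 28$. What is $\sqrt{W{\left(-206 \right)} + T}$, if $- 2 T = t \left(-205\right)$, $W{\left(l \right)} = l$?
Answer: $6 \sqrt{74} \approx 51.614$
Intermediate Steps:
$T = 2870$ ($T = - \frac{28 \left(-205\right)}{2} = \left(- \frac{1}{2}\right) \left(-5740\right) = 2870$)
$\sqrt{W{\left(-206 \right)} + T} = \sqrt{-206 + 2870} = \sqrt{2664} = 6 \sqrt{74}$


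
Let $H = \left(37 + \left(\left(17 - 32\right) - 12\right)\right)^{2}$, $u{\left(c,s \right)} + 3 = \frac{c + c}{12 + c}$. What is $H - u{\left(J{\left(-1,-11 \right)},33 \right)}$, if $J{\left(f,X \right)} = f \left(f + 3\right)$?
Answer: $\frac{517}{5} \approx 103.4$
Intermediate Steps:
$J{\left(f,X \right)} = f \left(3 + f\right)$
$u{\left(c,s \right)} = -3 + \frac{2 c}{12 + c}$ ($u{\left(c,s \right)} = -3 + \frac{c + c}{12 + c} = -3 + \frac{2 c}{12 + c}$)
$H = 100$ ($H = \left(37 - 27\right)^{2} = 10^{2} = 100$)
$H - u{\left(J{\left(-1,-11 \right)},33 \right)} = 100 - \frac{-36 - - (3 - 1)}{12 - \left(3 - 1\right)} = 100 - \frac{-36 - \left(-1\right) 2}{12 - 2} = 100 - \frac{-36 - -2}{12 - 2} = 100 - \frac{-36 + 2}{10} = 100 - \frac{1}{10} \left(-34\right) = 100 - - \frac{17}{5} = 100 + \frac{17}{5} = \frac{517}{5}$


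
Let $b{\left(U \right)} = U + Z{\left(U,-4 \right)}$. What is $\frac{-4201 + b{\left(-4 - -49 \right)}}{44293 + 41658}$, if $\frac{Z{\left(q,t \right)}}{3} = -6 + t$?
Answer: $- \frac{182}{3737} \approx -0.048702$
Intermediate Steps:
$Z{\left(q,t \right)} = -18 + 3 t$ ($Z{\left(q,t \right)} = 3 \left(-6 + t\right) = -18 + 3 t$)
$b{\left(U \right)} = -30 + U$ ($b{\left(U \right)} = U + \left(-18 + 3 \left(-4\right)\right) = U - 30 = -30 + U$)
$\frac{-4201 + b{\left(-4 - -49 \right)}}{44293 + 41658} = \frac{-4201 - -15}{44293 + 41658} = \frac{-4201 + \left(-30 + \left(-4 + 49\right)\right)}{85951} = \left(-4201 + \left(-30 + 45\right)\right) \frac{1}{85951} = \left(-4201 + 15\right) \frac{1}{85951} = \left(-4186\right) \frac{1}{85951} = - \frac{182}{3737}$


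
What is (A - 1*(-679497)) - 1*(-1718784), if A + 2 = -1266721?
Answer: 1131558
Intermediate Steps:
A = -1266723 (A = -2 - 1266721 = -1266723)
(A - 1*(-679497)) - 1*(-1718784) = (-1266723 - 1*(-679497)) - 1*(-1718784) = (-1266723 + 679497) + 1718784 = -587226 + 1718784 = 1131558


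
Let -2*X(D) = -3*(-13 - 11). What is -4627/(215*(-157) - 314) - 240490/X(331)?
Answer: 585244313/87606 ≈ 6680.4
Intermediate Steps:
X(D) = -36 (X(D) = -(-3)*(-13 - 11)/2 = -(-3)*(-24)/2 = -½*72 = -36)
-4627/(215*(-157) - 314) - 240490/X(331) = -4627/(215*(-157) - 314) - 240490/(-36) = -4627/(-33755 - 314) - 240490*(-1/36) = -4627/(-34069) + 120245/18 = -4627*(-1/34069) + 120245/18 = 661/4867 + 120245/18 = 585244313/87606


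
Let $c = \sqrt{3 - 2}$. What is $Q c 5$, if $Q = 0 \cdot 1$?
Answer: $0$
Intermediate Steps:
$c = 1$ ($c = \sqrt{1} = 1$)
$Q = 0$
$Q c 5 = 0 \cdot 1 \cdot 5 = 0 \cdot 5 = 0$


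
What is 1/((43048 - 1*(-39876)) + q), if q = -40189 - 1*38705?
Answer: 1/4030 ≈ 0.00024814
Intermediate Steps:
q = -78894 (q = -40189 - 38705 = -78894)
1/((43048 - 1*(-39876)) + q) = 1/((43048 - 1*(-39876)) - 78894) = 1/((43048 + 39876) - 78894) = 1/(82924 - 78894) = 1/4030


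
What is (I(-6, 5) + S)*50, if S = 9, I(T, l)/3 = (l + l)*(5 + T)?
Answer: -1050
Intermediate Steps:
I(T, l) = 6*l*(5 + T) (I(T, l) = 3*((l + l)*(5 + T)) = 3*((2*l)*(5 + T)) = 3*(2*l*(5 + T)) = 6*l*(5 + T))
(I(-6, 5) + S)*50 = (6*5*(5 - 6) + 9)*50 = (6*5*(-1) + 9)*50 = (-30 + 9)*50 = -21*50 = -1050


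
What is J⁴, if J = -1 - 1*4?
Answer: 625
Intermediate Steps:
J = -5 (J = -1 - 4 = -5)
J⁴ = (-5)⁴ = 625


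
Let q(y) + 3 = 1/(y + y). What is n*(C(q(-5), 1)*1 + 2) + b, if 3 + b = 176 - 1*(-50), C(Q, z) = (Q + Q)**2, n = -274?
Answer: -271439/25 ≈ -10858.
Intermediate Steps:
q(y) = -3 + 1/(2*y) (q(y) = -3 + 1/(y + y) = -3 + 1/(2*y))
C(Q, z) = 4*Q**2 (C(Q, z) = (2*Q)**2 = 4*Q**2)
b = 223 (b = -3 + (176 - 1*(-50)) = -3 + (176 + 50) = -3 + 226 = 223)
n*(C(q(-5), 1)*1 + 2) + b = -274*((4*(-3 + (1/2)/(-5))**2)*1 + 2) + 223 = -274*((4*(-3 + (1/2)*(-1/5))**2)*1 + 2) + 223 = -274*((4*(-3 - 1/10)**2)*1 + 2) + 223 = -274*((4*(-31/10)**2)*1 + 2) + 223 = -274*((4*(961/100))*1 + 2) + 223 = -274*((961/25)*1 + 2) + 223 = -274*(961/25 + 2) + 223 = -274*1011/25 + 223 = -277014/25 + 223 = -271439/25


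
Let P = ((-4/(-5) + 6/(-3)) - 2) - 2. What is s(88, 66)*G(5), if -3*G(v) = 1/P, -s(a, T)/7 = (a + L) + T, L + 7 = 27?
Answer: -1015/13 ≈ -78.077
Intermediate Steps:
L = 20 (L = -7 + 27 = 20)
s(a, T) = -140 - 7*T - 7*a (s(a, T) = -7*((a + 20) + T) = -7*((20 + a) + T) = -7*(20 + T + a) = -140 - 7*T - 7*a)
P = -26/5 (P = ((-4*(-1/5) + 6*(-1/3)) - 2) - 2 = ((4/5 - 2) - 2) - 2 = (-6/5 - 2) - 2 = -16/5 - 2 = -26/5 ≈ -5.2000)
G(v) = 5/78 (G(v) = -1/(3*(-26/5)) = -1/3*(-5/26) = 5/78)
s(88, 66)*G(5) = (-140 - 7*66 - 7*88)*(5/78) = (-140 - 462 - 616)*(5/78) = -1218*5/78 = -1015/13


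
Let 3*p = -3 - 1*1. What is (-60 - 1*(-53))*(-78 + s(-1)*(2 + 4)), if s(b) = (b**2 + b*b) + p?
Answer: 518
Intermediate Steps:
p = -4/3 (p = (-3 - 1*1)/3 = (-3 - 1)/3 = (1/3)*(-4) = -4/3 ≈ -1.3333)
s(b) = -4/3 + 2*b**2 (s(b) = (b**2 + b*b) - 4/3 = (b**2 + b**2) - 4/3 = 2*b**2 - 4/3 = -4/3 + 2*b**2)
(-60 - 1*(-53))*(-78 + s(-1)*(2 + 4)) = (-60 - 1*(-53))*(-78 + (-4/3 + 2*(-1)**2)*(2 + 4)) = (-60 + 53)*(-78 + (-4/3 + 2*1)*6) = -7*(-78 + (-4/3 + 2)*6) = -7*(-78 + (2/3)*6) = -7*(-78 + 4) = -7*(-74) = 518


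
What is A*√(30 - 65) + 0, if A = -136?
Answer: -136*I*√35 ≈ -804.59*I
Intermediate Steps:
A*√(30 - 65) + 0 = -136*√(30 - 65) + 0 = -136*I*√35 + 0 = -136*I*√35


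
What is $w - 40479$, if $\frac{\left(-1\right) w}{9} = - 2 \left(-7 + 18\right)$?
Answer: $-40281$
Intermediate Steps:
$w = 198$ ($w = - 9 \left(- 2 \left(-7 + 18\right)\right) = - 9 \left(\left(-2\right) 11\right) = \left(-9\right) \left(-22\right) = 198$)
$w - 40479 = 198 - 40479 = -40281$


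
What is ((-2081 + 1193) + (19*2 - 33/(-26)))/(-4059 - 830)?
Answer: 22067/127114 ≈ 0.17360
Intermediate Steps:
((-2081 + 1193) + (19*2 - 33/(-26)))/(-4059 - 830) = (-888 + (38 - 33*(-1/26)))/(-4889) = (-888 + (38 + 33/26))*(-1/4889) = (-888 + 1021/26)*(-1/4889) = -22067/26*(-1/4889) = 22067/127114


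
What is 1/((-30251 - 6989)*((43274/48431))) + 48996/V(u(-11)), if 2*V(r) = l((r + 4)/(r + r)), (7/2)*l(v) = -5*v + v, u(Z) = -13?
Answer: -21009350444629/84817040 ≈ -2.4770e+5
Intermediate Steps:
l(v) = -8*v/7 (l(v) = 2*(-5*v + v)/7 = 2*(-4*v)/7 = -8*v/7)
V(r) = -2*(4 + r)/(7*r) (V(r) = (-8*(r + 4)/(7*(r + r)))/2 = (-8*(4 + r)/(7*(2*r)))/2 = (-8*(4 + r)*1/(2*r)/7)/2 = (-4*(4 + r)/(7*r))/2 = -2*(4 + r)/(7*r))
1/((-30251 - 6989)*((43274/48431))) + 48996/V(u(-11)) = 1/((-30251 - 6989)*((43274/48431))) + 48996/(((2/7)*(-4 - 1*(-13))/(-13))) = 1/((-37240)*((43274*(1/48431)))) + 48996/(((2/7)*(-1/13)*(-4 + 13))) = -1/(37240*43274/48431) + 48996/(((2/7)*(-1/13)*9)) = -1/37240*48431/43274 + 48996/(-18/91) = -2549/84817040 + 48996*(-91/18) = -2549/84817040 - 247702 = -21009350444629/84817040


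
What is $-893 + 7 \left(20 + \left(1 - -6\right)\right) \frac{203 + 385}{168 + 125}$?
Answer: $- \frac{150517}{293} \approx -513.71$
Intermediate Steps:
$-893 + 7 \left(20 + \left(1 - -6\right)\right) \frac{203 + 385}{168 + 125} = -893 + 7 \left(20 + \left(1 + 6\right)\right) \frac{588}{293} = -893 + 7 \left(20 + 7\right) 588 \cdot \frac{1}{293} = -893 + 7 \cdot 27 \cdot \frac{588}{293} = -893 + 189 \cdot \frac{588}{293} = -893 + \frac{111132}{293} = - \frac{150517}{293}$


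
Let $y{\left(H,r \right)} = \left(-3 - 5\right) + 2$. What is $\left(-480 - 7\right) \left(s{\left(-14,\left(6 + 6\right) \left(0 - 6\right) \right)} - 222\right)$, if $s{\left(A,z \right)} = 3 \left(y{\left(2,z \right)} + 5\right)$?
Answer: $109575$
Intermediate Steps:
$y{\left(H,r \right)} = -6$ ($y{\left(H,r \right)} = -8 + 2 = -6$)
$s{\left(A,z \right)} = -3$ ($s{\left(A,z \right)} = 3 \left(-6 + 5\right) = 3 \left(-1\right) = -3$)
$\left(-480 - 7\right) \left(s{\left(-14,\left(6 + 6\right) \left(0 - 6\right) \right)} - 222\right) = \left(-480 - 7\right) \left(-3 - 222\right) = \left(-487\right) \left(-225\right) = 109575$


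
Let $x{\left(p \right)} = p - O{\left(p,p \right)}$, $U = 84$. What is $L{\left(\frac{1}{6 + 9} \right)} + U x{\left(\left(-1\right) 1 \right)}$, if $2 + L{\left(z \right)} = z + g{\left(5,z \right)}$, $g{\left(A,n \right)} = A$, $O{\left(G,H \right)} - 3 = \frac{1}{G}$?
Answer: $- \frac{3734}{15} \approx -248.93$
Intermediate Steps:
$O{\left(G,H \right)} = 3 + \frac{1}{G}$
$L{\left(z \right)} = 3 + z$ ($L{\left(z \right)} = -2 + \left(z + 5\right) = -2 + \left(5 + z\right) = 3 + z$)
$x{\left(p \right)} = -3 + p - \frac{1}{p}$ ($x{\left(p \right)} = p - \left(3 + \frac{1}{p}\right) = -3 + p - \frac{1}{p}$)
$L{\left(\frac{1}{6 + 9} \right)} + U x{\left(\left(-1\right) 1 \right)} = \left(3 + \frac{1}{6 + 9}\right) + 84 \left(-3 - 1 - \frac{1}{\left(-1\right) 1}\right) = \left(3 + \frac{1}{15}\right) + 84 \left(-3 - 1 - \frac{1}{-1}\right) = \left(3 + \frac{1}{15}\right) + 84 \left(-3 - 1 - -1\right) = \frac{46}{15} + 84 \left(-3 - 1 + 1\right) = \frac{46}{15} + 84 \left(-3\right) = \frac{46}{15} - 252 = - \frac{3734}{15}$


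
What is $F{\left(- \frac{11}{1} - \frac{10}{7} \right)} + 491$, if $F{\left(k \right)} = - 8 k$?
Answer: $\frac{4133}{7} \approx 590.43$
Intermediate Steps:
$F{\left(- \frac{11}{1} - \frac{10}{7} \right)} + 491 = - 8 \left(- \frac{11}{1} - \frac{10}{7}\right) + 491 = - 8 \left(\left(-11\right) 1 - \frac{10}{7}\right) + 491 = - 8 \left(-11 - \frac{10}{7}\right) + 491 = \left(-8\right) \left(- \frac{87}{7}\right) + 491 = \frac{696}{7} + 491 = \frac{4133}{7}$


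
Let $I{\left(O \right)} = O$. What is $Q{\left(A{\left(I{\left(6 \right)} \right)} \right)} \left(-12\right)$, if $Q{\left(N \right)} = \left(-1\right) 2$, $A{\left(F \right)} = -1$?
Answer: $24$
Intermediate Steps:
$Q{\left(N \right)} = -2$
$Q{\left(A{\left(I{\left(6 \right)} \right)} \right)} \left(-12\right) = \left(-2\right) \left(-12\right) = 24$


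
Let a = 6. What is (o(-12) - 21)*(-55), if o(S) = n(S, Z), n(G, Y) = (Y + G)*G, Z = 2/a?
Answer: -6545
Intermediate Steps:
Z = ⅓ (Z = 2/6 = 2*(⅙) = ⅓ ≈ 0.33333)
n(G, Y) = G*(G + Y) (n(G, Y) = (G + Y)*G = G*(G + Y))
o(S) = S*(⅓ + S) (o(S) = S*(S + ⅓) = S*(⅓ + S))
(o(-12) - 21)*(-55) = (-12*(⅓ - 12) - 21)*(-55) = (-12*(-35/3) - 21)*(-55) = (140 - 21)*(-55) = 119*(-55) = -6545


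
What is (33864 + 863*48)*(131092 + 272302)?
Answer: 30370727472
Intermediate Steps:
(33864 + 863*48)*(131092 + 272302) = (33864 + 41424)*403394 = 75288*403394 = 30370727472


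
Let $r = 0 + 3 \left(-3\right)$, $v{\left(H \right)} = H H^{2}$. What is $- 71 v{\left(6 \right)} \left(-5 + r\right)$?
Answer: $214704$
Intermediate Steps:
$v{\left(H \right)} = H^{3}$
$r = -9$ ($r = 0 - 9 = -9$)
$- 71 v{\left(6 \right)} \left(-5 + r\right) = - 71 \cdot 6^{3} \left(-5 - 9\right) = - 71 \cdot 216 \left(-14\right) = \left(-71\right) \left(-3024\right) = 214704$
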